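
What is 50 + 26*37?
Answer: 1012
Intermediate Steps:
50 + 26*37 = 50 + 962 = 1012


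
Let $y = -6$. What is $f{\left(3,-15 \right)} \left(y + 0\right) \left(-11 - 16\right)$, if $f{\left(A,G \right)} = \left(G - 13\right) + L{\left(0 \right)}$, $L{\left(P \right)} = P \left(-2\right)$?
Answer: $-4536$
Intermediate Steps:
$L{\left(P \right)} = - 2 P$
$f{\left(A,G \right)} = -13 + G$ ($f{\left(A,G \right)} = \left(G - 13\right) - 0 = \left(-13 + G\right) + 0 = -13 + G$)
$f{\left(3,-15 \right)} \left(y + 0\right) \left(-11 - 16\right) = \left(-13 - 15\right) \left(-6 + 0\right) \left(-11 - 16\right) = - 28 \left(\left(-6\right) \left(-27\right)\right) = \left(-28\right) 162 = -4536$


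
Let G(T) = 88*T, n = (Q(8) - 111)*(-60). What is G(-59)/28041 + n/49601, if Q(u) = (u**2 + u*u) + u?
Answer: -299589892/1390861641 ≈ -0.21540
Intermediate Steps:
Q(u) = u + 2*u**2 (Q(u) = (u**2 + u**2) + u = 2*u**2 + u = u + 2*u**2)
n = -1500 (n = (8*(1 + 2*8) - 111)*(-60) = (8*(1 + 16) - 111)*(-60) = (8*17 - 111)*(-60) = (136 - 111)*(-60) = 25*(-60) = -1500)
G(-59)/28041 + n/49601 = (88*(-59))/28041 - 1500/49601 = -5192*1/28041 - 1500*1/49601 = -5192/28041 - 1500/49601 = -299589892/1390861641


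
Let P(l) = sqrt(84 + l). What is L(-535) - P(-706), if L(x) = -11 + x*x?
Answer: 286214 - I*sqrt(622) ≈ 2.8621e+5 - 24.94*I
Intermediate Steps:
L(x) = -11 + x**2
L(-535) - P(-706) = (-11 + (-535)**2) - sqrt(84 - 706) = (-11 + 286225) - sqrt(-622) = 286214 - I*sqrt(622)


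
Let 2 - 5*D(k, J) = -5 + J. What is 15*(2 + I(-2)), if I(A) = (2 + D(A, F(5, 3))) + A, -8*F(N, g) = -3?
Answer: 399/8 ≈ 49.875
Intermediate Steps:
F(N, g) = 3/8 (F(N, g) = -⅛*(-3) = 3/8)
D(k, J) = 7/5 - J/5 (D(k, J) = ⅖ - (-5 + J)/5 = ⅖ + (1 - J/5) = 7/5 - J/5)
I(A) = 133/40 + A (I(A) = (2 + (7/5 - ⅕*3/8)) + A = (2 + (7/5 - 3/40)) + A = (2 + 53/40) + A = 133/40 + A)
15*(2 + I(-2)) = 15*(2 + (133/40 - 2)) = 15*(2 + 53/40) = 15*(133/40) = 399/8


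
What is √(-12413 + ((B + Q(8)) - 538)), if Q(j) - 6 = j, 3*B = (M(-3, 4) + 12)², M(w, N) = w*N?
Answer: I*√12937 ≈ 113.74*I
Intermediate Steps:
M(w, N) = N*w
B = 0 (B = (4*(-3) + 12)²/3 = (-12 + 12)²/3 = (⅓)*0² = (⅓)*0 = 0)
Q(j) = 6 + j
√(-12413 + ((B + Q(8)) - 538)) = √(-12413 + ((0 + (6 + 8)) - 538)) = √(-12413 + ((0 + 14) - 538)) = √(-12413 + (14 - 538)) = √(-12413 - 524) = √(-12937) = I*√12937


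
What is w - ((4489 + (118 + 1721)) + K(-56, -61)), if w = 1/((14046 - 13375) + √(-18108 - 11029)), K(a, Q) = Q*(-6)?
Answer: -3208955661/479378 - I*√29137/479378 ≈ -6694.0 - 0.00035608*I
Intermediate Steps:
K(a, Q) = -6*Q
w = 1/(671 + I*√29137) (w = 1/(671 + √(-29137)) = 1/(671 + I*√29137) ≈ 0.0013997 - 0.00035608*I)
w - ((4489 + (118 + 1721)) + K(-56, -61)) = (671/479378 - I*√29137/479378) - ((4489 + (118 + 1721)) - 6*(-61)) = (671/479378 - I*√29137/479378) - ((4489 + 1839) + 366) = (671/479378 - I*√29137/479378) - (6328 + 366) = (671/479378 - I*√29137/479378) - 1*6694 = (671/479378 - I*√29137/479378) - 6694 = -3208955661/479378 - I*√29137/479378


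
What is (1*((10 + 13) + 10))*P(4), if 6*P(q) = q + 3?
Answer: 77/2 ≈ 38.500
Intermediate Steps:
P(q) = 1/2 + q/6 (P(q) = (q + 3)/6 = (3 + q)/6 = 1/2 + q/6)
(1*((10 + 13) + 10))*P(4) = (1*((10 + 13) + 10))*(1/2 + (1/6)*4) = (1*(23 + 10))*(1/2 + 2/3) = (1*33)*(7/6) = 33*(7/6) = 77/2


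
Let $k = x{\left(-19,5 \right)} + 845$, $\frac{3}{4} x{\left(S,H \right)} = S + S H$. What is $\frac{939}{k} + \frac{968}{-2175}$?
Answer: $\frac{152389}{167475} \approx 0.90992$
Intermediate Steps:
$x{\left(S,H \right)} = \frac{4 S}{3} + \frac{4 H S}{3}$ ($x{\left(S,H \right)} = \frac{4 \left(S + S H\right)}{3} = \frac{4 \left(S + H S\right)}{3} = \frac{4 S}{3} + \frac{4 H S}{3}$)
$k = 693$ ($k = \frac{4}{3} \left(-19\right) \left(1 + 5\right) + 845 = \frac{4}{3} \left(-19\right) 6 + 845 = -152 + 845 = 693$)
$\frac{939}{k} + \frac{968}{-2175} = \frac{939}{693} + \frac{968}{-2175} = 939 \cdot \frac{1}{693} + 968 \left(- \frac{1}{2175}\right) = \frac{313}{231} - \frac{968}{2175} = \frac{152389}{167475}$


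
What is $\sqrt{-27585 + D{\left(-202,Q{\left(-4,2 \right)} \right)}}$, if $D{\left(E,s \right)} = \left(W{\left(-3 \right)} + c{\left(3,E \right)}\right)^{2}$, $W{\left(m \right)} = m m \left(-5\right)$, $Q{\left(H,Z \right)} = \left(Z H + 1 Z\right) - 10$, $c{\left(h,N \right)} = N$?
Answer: $4 \sqrt{2089} \approx 182.82$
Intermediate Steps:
$Q{\left(H,Z \right)} = -10 + Z + H Z$ ($Q{\left(H,Z \right)} = \left(H Z + Z\right) - 10 = \left(Z + H Z\right) - 10 = -10 + Z + H Z$)
$W{\left(m \right)} = - 5 m^{2}$ ($W{\left(m \right)} = m \left(- 5 m\right) = - 5 m^{2}$)
$D{\left(E,s \right)} = \left(-45 + E\right)^{2}$ ($D{\left(E,s \right)} = \left(- 5 \left(-3\right)^{2} + E\right)^{2} = \left(\left(-5\right) 9 + E\right)^{2} = \left(-45 + E\right)^{2}$)
$\sqrt{-27585 + D{\left(-202,Q{\left(-4,2 \right)} \right)}} = \sqrt{-27585 + \left(-45 - 202\right)^{2}} = \sqrt{-27585 + \left(-247\right)^{2}} = \sqrt{-27585 + 61009} = \sqrt{33424} = 4 \sqrt{2089}$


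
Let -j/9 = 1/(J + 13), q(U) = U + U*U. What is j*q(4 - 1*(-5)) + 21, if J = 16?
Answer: -201/29 ≈ -6.9310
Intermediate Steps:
q(U) = U + U²
j = -9/29 (j = -9/(16 + 13) = -9/29 ≈ -0.31034)
j*q(4 - 1*(-5)) + 21 = -9*(4 - 1*(-5))*(1 + (4 - 1*(-5)))/29 + 21 = -9*(4 + 5)*(1 + (4 + 5))/29 + 21 = -81*(1 + 9)/29 + 21 = -81*10/29 + 21 = -9/29*90 + 21 = -810/29 + 21 = -201/29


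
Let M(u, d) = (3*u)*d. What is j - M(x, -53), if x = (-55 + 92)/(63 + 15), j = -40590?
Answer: -1053379/26 ≈ -40515.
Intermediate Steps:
x = 37/78 ≈ 0.47436
M(u, d) = 3*d*u
j - M(x, -53) = -40590 - 3*(-53)*37/78 = -40590 - 1*(-1961/26) = -40590 + 1961/26 = -1053379/26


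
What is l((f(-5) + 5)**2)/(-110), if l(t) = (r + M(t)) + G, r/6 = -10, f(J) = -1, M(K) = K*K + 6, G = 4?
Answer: -103/55 ≈ -1.8727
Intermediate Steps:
M(K) = 6 + K**2 (M(K) = K**2 + 6 = 6 + K**2)
r = -60 (r = 6*(-10) = -60)
l(t) = -50 + t**2 (l(t) = (-60 + (6 + t**2)) + 4 = (-54 + t**2) + 4 = -50 + t**2)
l((f(-5) + 5)**2)/(-110) = (-50 + ((-1 + 5)**2)**2)/(-110) = (-50 + (4**2)**2)*(-1/110) = (-50 + 16**2)*(-1/110) = (-50 + 256)*(-1/110) = 206*(-1/110) = -103/55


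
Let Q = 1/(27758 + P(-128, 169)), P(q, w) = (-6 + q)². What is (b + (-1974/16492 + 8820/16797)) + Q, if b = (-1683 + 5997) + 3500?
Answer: 31001829884438/3967266633 ≈ 7814.4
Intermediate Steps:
b = 7814 (b = 4314 + 3500 = 7814)
Q = 1/45714 (Q = 1/(27758 + (-6 - 128)²) = 1/(27758 + (-134)²) = 1/(27758 + 17956) = 1/45714 ≈ 2.1875e-5)
(b + (-1974/16492 + 8820/16797)) + Q = (7814 + (-1974/16492 + 8820/16797)) + 1/45714 = (7814 + (-1974*1/16492 + 8820*(1/16797))) + 1/45714 = (7814 + (-141/1178 + 2940/5599)) + 1/45714 = (7814 + 2673861/6595622) + 1/45714 = 51540864169/6595622 + 1/45714 = 31001829884438/3967266633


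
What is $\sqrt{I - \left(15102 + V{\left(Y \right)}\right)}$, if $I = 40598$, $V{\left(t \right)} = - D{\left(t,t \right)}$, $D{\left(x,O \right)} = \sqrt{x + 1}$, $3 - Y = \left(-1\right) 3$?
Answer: $\sqrt{25496 + \sqrt{7}} \approx 159.68$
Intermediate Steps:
$Y = 6$ ($Y = 3 - \left(-1\right) 3 = 3 - -3 = 3 + 3 = 6$)
$D{\left(x,O \right)} = \sqrt{1 + x}$
$V{\left(t \right)} = - \sqrt{1 + t}$
$\sqrt{I - \left(15102 + V{\left(Y \right)}\right)} = \sqrt{40598 - \left(15102 - \sqrt{1 + 6}\right)} = \sqrt{40598 - \left(15102 - \sqrt{7}\right)} = \sqrt{25496 + \sqrt{7}}$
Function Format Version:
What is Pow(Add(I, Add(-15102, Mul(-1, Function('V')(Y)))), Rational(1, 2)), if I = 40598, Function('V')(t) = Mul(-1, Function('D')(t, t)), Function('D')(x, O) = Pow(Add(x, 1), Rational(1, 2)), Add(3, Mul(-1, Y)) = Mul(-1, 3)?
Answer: Pow(Add(25496, Pow(7, Rational(1, 2))), Rational(1, 2)) ≈ 159.68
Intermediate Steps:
Y = 6 (Y = Add(3, Mul(-1, Mul(-1, 3))) = Add(3, Mul(-1, -3)) = Add(3, 3) = 6)
Function('D')(x, O) = Pow(Add(1, x), Rational(1, 2))
Function('V')(t) = Mul(-1, Pow(Add(1, t), Rational(1, 2)))
Pow(Add(I, Add(-15102, Mul(-1, Function('V')(Y)))), Rational(1, 2)) = Pow(Add(40598, Add(-15102, Mul(-1, Mul(-1, Pow(Add(1, 6), Rational(1, 2)))))), Rational(1, 2)) = Pow(Add(40598, Add(-15102, Mul(-1, Mul(-1, Pow(7, Rational(1, 2)))))), Rational(1, 2)) = Pow(Add(40598, Add(-15102, Pow(7, Rational(1, 2)))), Rational(1, 2)) = Pow(Add(25496, Pow(7, Rational(1, 2))), Rational(1, 2))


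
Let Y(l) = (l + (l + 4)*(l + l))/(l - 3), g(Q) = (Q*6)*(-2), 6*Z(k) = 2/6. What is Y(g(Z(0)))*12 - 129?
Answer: -1235/11 ≈ -112.27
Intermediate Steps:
Z(k) = 1/18 (Z(k) = (2/6)/6 = (2*(1/6))/6 = (1/6)*(1/3) = 1/18)
g(Q) = -12*Q (g(Q) = (6*Q)*(-2) = -12*Q)
Y(l) = (l + 2*l*(4 + l))/(-3 + l) (Y(l) = (l + (4 + l)*(2*l))/(-3 + l) = (l + 2*l*(4 + l))/(-3 + l))
Y(g(Z(0)))*12 - 129 = ((-12*1/18)*(9 + 2*(-12*1/18))/(-3 - 12*1/18))*12 - 129 = -2*(9 + 2*(-2/3))/(3*(-3 - 2/3))*12 - 129 = -2*(9 - 4/3)/(3*(-11/3))*12 - 129 = -2/3*(-3/11)*23/3*12 - 129 = (46/33)*12 - 129 = 184/11 - 129 = -1235/11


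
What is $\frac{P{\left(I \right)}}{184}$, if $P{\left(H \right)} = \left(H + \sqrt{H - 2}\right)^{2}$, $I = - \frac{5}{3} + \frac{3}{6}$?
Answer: $\frac{\left(7 - i \sqrt{114}\right)^{2}}{6624} \approx -0.0098128 - 0.022566 i$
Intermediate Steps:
$I = - \frac{7}{6}$ ($I = \left(-5\right) \frac{1}{3} + 3 \cdot \frac{1}{6} = - \frac{5}{3} + \frac{1}{2} = - \frac{7}{6} \approx -1.1667$)
$P{\left(H \right)} = \left(H + \sqrt{-2 + H}\right)^{2}$
$\frac{P{\left(I \right)}}{184} = \frac{\left(- \frac{7}{6} + \sqrt{-2 - \frac{7}{6}}\right)^{2}}{184} = \left(- \frac{7}{6} + \sqrt{- \frac{19}{6}}\right)^{2} \cdot \frac{1}{184} = \left(- \frac{7}{6} + \frac{i \sqrt{114}}{6}\right)^{2} \cdot \frac{1}{184} = \frac{\left(- \frac{7}{6} + \frac{i \sqrt{114}}{6}\right)^{2}}{184}$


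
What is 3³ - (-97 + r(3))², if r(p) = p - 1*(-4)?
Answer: -8073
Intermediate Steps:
r(p) = 4 + p (r(p) = p + 4 = 4 + p)
3³ - (-97 + r(3))² = 3³ - (-97 + (4 + 3))² = 27 - (-97 + 7)² = 27 - 1*(-90)² = 27 - 1*8100 = 27 - 8100 = -8073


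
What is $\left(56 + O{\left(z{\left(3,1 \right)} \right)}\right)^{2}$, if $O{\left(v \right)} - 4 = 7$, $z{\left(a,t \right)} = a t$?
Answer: $4489$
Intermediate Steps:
$O{\left(v \right)} = 11$ ($O{\left(v \right)} = 4 + 7 = 11$)
$\left(56 + O{\left(z{\left(3,1 \right)} \right)}\right)^{2} = \left(56 + 11\right)^{2} = 67^{2} = 4489$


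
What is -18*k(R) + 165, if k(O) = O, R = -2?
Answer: 201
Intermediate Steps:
-18*k(R) + 165 = -18*(-2) + 165 = 36 + 165 = 201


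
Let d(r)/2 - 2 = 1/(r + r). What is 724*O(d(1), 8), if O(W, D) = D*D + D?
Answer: 52128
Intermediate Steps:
d(r) = 4 + 1/r (d(r) = 4 + 2/(r + r) = 4 + 2/((2*r)) = 4 + 2*(1/(2*r)) = 4 + 1/r)
O(W, D) = D + D² (O(W, D) = D² + D = D + D²)
724*O(d(1), 8) = 724*(8*(1 + 8)) = 724*(8*9) = 724*72 = 52128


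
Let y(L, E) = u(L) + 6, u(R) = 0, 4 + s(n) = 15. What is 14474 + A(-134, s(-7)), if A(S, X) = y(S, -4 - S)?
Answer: 14480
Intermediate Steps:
s(n) = 11 (s(n) = -4 + 15 = 11)
y(L, E) = 6 (y(L, E) = 0 + 6 = 6)
A(S, X) = 6
14474 + A(-134, s(-7)) = 14474 + 6 = 14480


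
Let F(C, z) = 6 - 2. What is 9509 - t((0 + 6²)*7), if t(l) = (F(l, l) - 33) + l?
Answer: 9286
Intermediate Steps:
F(C, z) = 4
t(l) = -29 + l (t(l) = (4 - 33) + l = -29 + l)
9509 - t((0 + 6²)*7) = 9509 - (-29 + (0 + 6²)*7) = 9509 - (-29 + (0 + 36)*7) = 9509 - (-29 + 36*7) = 9509 - (-29 + 252) = 9509 - 1*223 = 9509 - 223 = 9286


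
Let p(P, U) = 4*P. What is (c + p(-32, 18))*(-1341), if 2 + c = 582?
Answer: -606132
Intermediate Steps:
c = 580 (c = -2 + 582 = 580)
(c + p(-32, 18))*(-1341) = (580 + 4*(-32))*(-1341) = (580 - 128)*(-1341) = 452*(-1341) = -606132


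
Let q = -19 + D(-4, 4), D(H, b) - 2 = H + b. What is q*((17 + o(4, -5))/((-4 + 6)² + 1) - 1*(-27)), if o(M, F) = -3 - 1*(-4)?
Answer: -2601/5 ≈ -520.20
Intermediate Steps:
o(M, F) = 1 (o(M, F) = -3 + 4 = 1)
D(H, b) = 2 + H + b (D(H, b) = 2 + (H + b) = 2 + H + b)
q = -17 (q = -19 + (2 - 4 + 4) = -19 + 2 = -17)
q*((17 + o(4, -5))/((-4 + 6)² + 1) - 1*(-27)) = -17*((17 + 1)/((-4 + 6)² + 1) - 1*(-27)) = -17*(18/(2² + 1) + 27) = -17*(18/(4 + 1) + 27) = -17*(18/5 + 27) = -17*153/5 = -2601/5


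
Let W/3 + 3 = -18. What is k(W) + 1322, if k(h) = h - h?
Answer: 1322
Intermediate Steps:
W = -63 (W = -9 + 3*(-18) = -9 - 54 = -63)
k(h) = 0
k(W) + 1322 = 0 + 1322 = 1322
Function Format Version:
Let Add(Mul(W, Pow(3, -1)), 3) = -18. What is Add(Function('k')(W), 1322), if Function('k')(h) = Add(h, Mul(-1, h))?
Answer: 1322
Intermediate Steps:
W = -63 (W = Add(-9, Mul(3, -18)) = Add(-9, -54) = -63)
Function('k')(h) = 0
Add(Function('k')(W), 1322) = Add(0, 1322) = 1322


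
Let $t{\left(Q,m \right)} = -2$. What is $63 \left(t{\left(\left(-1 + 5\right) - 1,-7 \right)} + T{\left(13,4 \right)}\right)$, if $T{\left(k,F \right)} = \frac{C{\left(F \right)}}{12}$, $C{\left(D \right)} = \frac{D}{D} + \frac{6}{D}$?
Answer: $- \frac{903}{8} \approx -112.88$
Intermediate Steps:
$C{\left(D \right)} = 1 + \frac{6}{D}$
$T{\left(k,F \right)} = \frac{6 + F}{12 F}$ ($T{\left(k,F \right)} = \frac{\frac{1}{F} \left(6 + F\right)}{12} = \frac{6 + F}{F} \frac{1}{12} = \frac{6 + F}{12 F}$)
$63 \left(t{\left(\left(-1 + 5\right) - 1,-7 \right)} + T{\left(13,4 \right)}\right) = 63 \left(-2 + \frac{6 + 4}{12 \cdot 4}\right) = 63 \left(-2 + \frac{1}{12} \cdot \frac{1}{4} \cdot 10\right) = 63 \left(-2 + \frac{5}{24}\right) = 63 \left(- \frac{43}{24}\right) = - \frac{903}{8}$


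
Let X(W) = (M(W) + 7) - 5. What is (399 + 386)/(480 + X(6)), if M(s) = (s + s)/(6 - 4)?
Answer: 785/488 ≈ 1.6086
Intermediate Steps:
M(s) = s (M(s) = (2*s)/2 = (2*s)*(½) = s)
X(W) = 2 + W (X(W) = (W + 7) - 5 = (7 + W) - 5 = 2 + W)
(399 + 386)/(480 + X(6)) = (399 + 386)/(480 + (2 + 6)) = 785/(480 + 8) = 785/488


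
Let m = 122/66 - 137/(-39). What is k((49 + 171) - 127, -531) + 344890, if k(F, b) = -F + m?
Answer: 147920213/429 ≈ 3.4480e+5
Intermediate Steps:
m = 2300/429 (m = 122*(1/66) - 137*(-1/39) = 61/33 + 137/39 = 2300/429 ≈ 5.3613)
k(F, b) = 2300/429 - F (k(F, b) = -F + 2300/429 = 2300/429 - F)
k((49 + 171) - 127, -531) + 344890 = (2300/429 - ((49 + 171) - 127)) + 344890 = (2300/429 - (220 - 127)) + 344890 = (2300/429 - 1*93) + 344890 = (2300/429 - 93) + 344890 = -37597/429 + 344890 = 147920213/429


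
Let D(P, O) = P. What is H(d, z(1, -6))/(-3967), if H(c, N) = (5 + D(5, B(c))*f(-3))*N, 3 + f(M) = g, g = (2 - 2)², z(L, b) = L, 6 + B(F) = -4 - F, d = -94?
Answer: 10/3967 ≈ 0.0025208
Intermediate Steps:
B(F) = -10 - F (B(F) = -6 + (-4 - F) = -10 - F)
g = 0 (g = 0² = 0)
f(M) = -3 (f(M) = -3 + 0 = -3)
H(c, N) = -10*N (H(c, N) = (5 + 5*(-3))*N = (5 - 15)*N = -10*N)
H(d, z(1, -6))/(-3967) = -10*1/(-3967) = -10*(-1/3967) = 10/3967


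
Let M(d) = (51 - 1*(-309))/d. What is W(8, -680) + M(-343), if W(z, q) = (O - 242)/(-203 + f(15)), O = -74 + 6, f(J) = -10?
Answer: 29650/73059 ≈ 0.40584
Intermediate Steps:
M(d) = 360/d (M(d) = (51 + 309)/d = 360/d)
O = -68
W(z, q) = 310/213 (W(z, q) = (-68 - 242)/(-203 - 10) = -310/(-213) = -310*(-1/213) = 310/213)
W(8, -680) + M(-343) = 310/213 + 360/(-343) = 310/213 + 360*(-1/343) = 310/213 - 360/343 = 29650/73059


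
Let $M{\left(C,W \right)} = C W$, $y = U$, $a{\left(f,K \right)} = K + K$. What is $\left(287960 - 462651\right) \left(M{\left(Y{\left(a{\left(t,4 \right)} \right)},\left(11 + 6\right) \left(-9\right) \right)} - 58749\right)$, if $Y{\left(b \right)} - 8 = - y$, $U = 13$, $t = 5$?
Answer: $10129282944$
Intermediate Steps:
$a{\left(f,K \right)} = 2 K$
$y = 13$
$Y{\left(b \right)} = -5$ ($Y{\left(b \right)} = 8 - 13 = -5$)
$\left(287960 - 462651\right) \left(M{\left(Y{\left(a{\left(t,4 \right)} \right)},\left(11 + 6\right) \left(-9\right) \right)} - 58749\right) = \left(287960 - 462651\right) \left(- 5 \left(11 + 6\right) \left(-9\right) - 58749\right) = - 174691 \left(- 5 \cdot 17 \left(-9\right) - 58749\right) = - 174691 \left(\left(-5\right) \left(-153\right) - 58749\right) = - 174691 \left(765 - 58749\right) = \left(-174691\right) \left(-57984\right) = 10129282944$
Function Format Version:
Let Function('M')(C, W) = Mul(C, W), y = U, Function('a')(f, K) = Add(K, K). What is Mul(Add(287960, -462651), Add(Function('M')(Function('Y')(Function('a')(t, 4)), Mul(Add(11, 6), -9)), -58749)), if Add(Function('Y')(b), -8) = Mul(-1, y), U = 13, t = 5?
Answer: 10129282944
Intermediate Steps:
Function('a')(f, K) = Mul(2, K)
y = 13
Function('Y')(b) = -5 (Function('Y')(b) = Add(8, Mul(-1, 13)) = Add(8, -13) = -5)
Mul(Add(287960, -462651), Add(Function('M')(Function('Y')(Function('a')(t, 4)), Mul(Add(11, 6), -9)), -58749)) = Mul(Add(287960, -462651), Add(Mul(-5, Mul(Add(11, 6), -9)), -58749)) = Mul(-174691, Add(Mul(-5, Mul(17, -9)), -58749)) = Mul(-174691, Add(Mul(-5, -153), -58749)) = Mul(-174691, Add(765, -58749)) = Mul(-174691, -57984) = 10129282944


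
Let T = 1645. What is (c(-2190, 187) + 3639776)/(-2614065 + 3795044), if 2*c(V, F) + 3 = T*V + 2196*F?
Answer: 4087651/2361958 ≈ 1.7306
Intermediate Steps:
c(V, F) = -3/2 + 1098*F + 1645*V/2 (c(V, F) = -3/2 + (1645*V + 2196*F)/2 = -3/2 + (1098*F + 1645*V/2) = -3/2 + 1098*F + 1645*V/2)
(c(-2190, 187) + 3639776)/(-2614065 + 3795044) = ((-3/2 + 1098*187 + (1645/2)*(-2190)) + 3639776)/(-2614065 + 3795044) = ((-3/2 + 205326 - 1801275) + 3639776)/1180979 = (-3191901/2 + 3639776)*(1/1180979) = (4087651/2)*(1/1180979) = 4087651/2361958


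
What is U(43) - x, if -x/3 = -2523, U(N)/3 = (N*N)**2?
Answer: 10248834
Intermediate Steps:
U(N) = 3*N**4 (U(N) = 3*(N*N)**2 = 3*(N**2)**2 = 3*N**4)
x = 7569 (x = -3*(-2523) = 7569)
U(43) - x = 3*43**4 - 1*7569 = 3*3418801 - 7569 = 10256403 - 7569 = 10248834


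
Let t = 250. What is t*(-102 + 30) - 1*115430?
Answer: -133430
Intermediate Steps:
t*(-102 + 30) - 1*115430 = 250*(-102 + 30) - 1*115430 = 250*(-72) - 115430 = -18000 - 115430 = -133430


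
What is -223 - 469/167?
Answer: -37710/167 ≈ -225.81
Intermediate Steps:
-223 - 469/167 = -37710/167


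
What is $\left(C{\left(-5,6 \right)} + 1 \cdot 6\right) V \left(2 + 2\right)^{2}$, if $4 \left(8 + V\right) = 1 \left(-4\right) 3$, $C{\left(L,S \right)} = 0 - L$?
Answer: $-1936$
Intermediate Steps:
$C{\left(L,S \right)} = - L$
$V = -11$ ($V = -8 + \frac{1 \left(-4\right) 3}{4} = -8 + \frac{\left(-4\right) 3}{4} = -8 + \frac{1}{4} \left(-12\right) = -8 - 3 = -11$)
$\left(C{\left(-5,6 \right)} + 1 \cdot 6\right) V \left(2 + 2\right)^{2} = \left(\left(-1\right) \left(-5\right) + 1 \cdot 6\right) \left(-11\right) \left(2 + 2\right)^{2} = \left(5 + 6\right) \left(-11\right) 4^{2} = 11 \left(-11\right) 16 = \left(-121\right) 16 = -1936$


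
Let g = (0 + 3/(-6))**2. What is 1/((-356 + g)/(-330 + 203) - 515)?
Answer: -508/260197 ≈ -0.0019524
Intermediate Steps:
g = 1/4 (g = (0 + 3*(-1/6))**2 = (0 - 1/2)**2 = (-1/2)**2 = 1/4 ≈ 0.25000)
1/((-356 + g)/(-330 + 203) - 515) = 1/((-356 + 1/4)/(-330 + 203) - 515) = 1/(-1423/4/(-127) - 515) = 1/(-1423/4*(-1/127) - 515) = 1/(1423/508 - 515) = 1/(-260197/508) = -508/260197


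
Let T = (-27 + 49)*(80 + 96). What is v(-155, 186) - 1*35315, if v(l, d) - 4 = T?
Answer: -31439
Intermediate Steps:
T = 3872 (T = 22*176 = 3872)
v(l, d) = 3876 (v(l, d) = 4 + 3872 = 3876)
v(-155, 186) - 1*35315 = 3876 - 1*35315 = 3876 - 35315 = -31439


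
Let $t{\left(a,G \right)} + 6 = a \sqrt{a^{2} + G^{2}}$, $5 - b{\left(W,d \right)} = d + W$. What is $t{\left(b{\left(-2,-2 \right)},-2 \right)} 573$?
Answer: $-3438 + 5157 \sqrt{85} \approx 44107.0$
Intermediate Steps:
$b{\left(W,d \right)} = 5 - W - d$ ($b{\left(W,d \right)} = 5 - \left(d + W\right) = 5 - \left(W + d\right) = 5 - W - d$)
$t{\left(a,G \right)} = -6 + a \sqrt{G^{2} + a^{2}}$ ($t{\left(a,G \right)} = -6 + a \sqrt{a^{2} + G^{2}} = -6 + a \sqrt{G^{2} + a^{2}}$)
$t{\left(b{\left(-2,-2 \right)},-2 \right)} 573 = \left(-6 + \left(5 - -2 - -2\right) \sqrt{\left(-2\right)^{2} + \left(5 - -2 - -2\right)^{2}}\right) 573 = \left(-6 + \left(5 + 2 + 2\right) \sqrt{4 + \left(5 + 2 + 2\right)^{2}}\right) 573 = \left(-6 + 9 \sqrt{4 + 9^{2}}\right) 573 = \left(-6 + 9 \sqrt{4 + 81}\right) 573 = \left(-6 + 9 \sqrt{85}\right) 573 = -3438 + 5157 \sqrt{85}$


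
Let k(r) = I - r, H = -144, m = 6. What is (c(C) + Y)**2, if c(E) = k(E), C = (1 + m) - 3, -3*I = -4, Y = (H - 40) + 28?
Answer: 226576/9 ≈ 25175.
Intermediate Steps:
Y = -156 (Y = (-144 - 40) + 28 = -184 + 28 = -156)
I = 4/3 (I = -1/3*(-4) = 4/3 ≈ 1.3333)
C = 4 (C = (1 + 6) - 3 = 7 - 3 = 4)
k(r) = 4/3 - r
c(E) = 4/3 - E
(c(C) + Y)**2 = ((4/3 - 1*4) - 156)**2 = ((4/3 - 4) - 156)**2 = (-8/3 - 156)**2 = (-476/3)**2 = 226576/9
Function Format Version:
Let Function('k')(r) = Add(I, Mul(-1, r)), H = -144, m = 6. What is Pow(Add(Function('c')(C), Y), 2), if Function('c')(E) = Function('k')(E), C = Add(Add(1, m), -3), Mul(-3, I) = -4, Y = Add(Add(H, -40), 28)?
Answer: Rational(226576, 9) ≈ 25175.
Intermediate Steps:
Y = -156 (Y = Add(Add(-144, -40), 28) = Add(-184, 28) = -156)
I = Rational(4, 3) (I = Mul(Rational(-1, 3), -4) = Rational(4, 3) ≈ 1.3333)
C = 4 (C = Add(Add(1, 6), -3) = Add(7, -3) = 4)
Function('k')(r) = Add(Rational(4, 3), Mul(-1, r))
Function('c')(E) = Add(Rational(4, 3), Mul(-1, E))
Pow(Add(Function('c')(C), Y), 2) = Pow(Add(Add(Rational(4, 3), Mul(-1, 4)), -156), 2) = Pow(Add(Add(Rational(4, 3), -4), -156), 2) = Pow(Add(Rational(-8, 3), -156), 2) = Pow(Rational(-476, 3), 2) = Rational(226576, 9)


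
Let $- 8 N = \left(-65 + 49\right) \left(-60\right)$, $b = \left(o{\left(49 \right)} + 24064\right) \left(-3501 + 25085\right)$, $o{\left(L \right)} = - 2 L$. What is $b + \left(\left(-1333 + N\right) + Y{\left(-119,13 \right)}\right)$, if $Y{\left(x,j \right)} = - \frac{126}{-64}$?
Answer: $\frac{16552982175}{32} \approx 5.1728 \cdot 10^{8}$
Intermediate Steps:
$Y{\left(x,j \right)} = \frac{63}{32}$ ($Y{\left(x,j \right)} = \left(-126\right) \left(- \frac{1}{64}\right) = \frac{63}{32}$)
$b = 517282144$ ($b = \left(\left(-2\right) 49 + 24064\right) \left(-3501 + 25085\right) = \left(-98 + 24064\right) 21584 = 23966 \cdot 21584 = 517282144$)
$N = -120$ ($N = - \frac{\left(-65 + 49\right) \left(-60\right)}{8} = - \frac{\left(-16\right) \left(-60\right)}{8} = \left(- \frac{1}{8}\right) 960 = -120$)
$b + \left(\left(-1333 + N\right) + Y{\left(-119,13 \right)}\right) = 517282144 + \left(\left(-1333 - 120\right) + \frac{63}{32}\right) = 517282144 + \left(-1453 + \frac{63}{32}\right) = 517282144 - \frac{46433}{32} = \frac{16552982175}{32}$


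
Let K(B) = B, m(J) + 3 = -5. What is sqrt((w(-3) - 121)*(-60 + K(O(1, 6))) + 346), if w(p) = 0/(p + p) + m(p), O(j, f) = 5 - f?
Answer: sqrt(8215) ≈ 90.637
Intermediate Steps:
m(J) = -8 (m(J) = -3 - 5 = -8)
w(p) = -8 (w(p) = 0/(p + p) - 8 = 0/(2*p) - 8 = (1/(2*p))*0 - 8 = 0 - 8 = -8)
sqrt((w(-3) - 121)*(-60 + K(O(1, 6))) + 346) = sqrt((-8 - 121)*(-60 + (5 - 1*6)) + 346) = sqrt(-129*(-60 + (5 - 6)) + 346) = sqrt(-129*(-60 - 1) + 346) = sqrt(-129*(-61) + 346) = sqrt(7869 + 346) = sqrt(8215)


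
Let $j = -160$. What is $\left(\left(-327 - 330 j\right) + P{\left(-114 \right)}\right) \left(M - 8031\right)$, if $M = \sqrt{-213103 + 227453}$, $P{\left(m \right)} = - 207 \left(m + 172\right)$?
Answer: $-324990477 + 202335 \sqrt{574} \approx -3.2014 \cdot 10^{8}$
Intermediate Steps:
$P{\left(m \right)} = -35604 - 207 m$ ($P{\left(m \right)} = - 207 \left(172 + m\right) = -35604 - 207 m$)
$M = 5 \sqrt{574}$ ($M = \sqrt{14350} = 5 \sqrt{574} \approx 119.79$)
$\left(\left(-327 - 330 j\right) + P{\left(-114 \right)}\right) \left(M - 8031\right) = \left(\left(-327 - -52800\right) - 12006\right) \left(5 \sqrt{574} - 8031\right) = \left(\left(-327 + 52800\right) + \left(-35604 + 23598\right)\right) \left(-8031 + 5 \sqrt{574}\right) = \left(52473 - 12006\right) \left(-8031 + 5 \sqrt{574}\right) = 40467 \left(-8031 + 5 \sqrt{574}\right) = -324990477 + 202335 \sqrt{574}$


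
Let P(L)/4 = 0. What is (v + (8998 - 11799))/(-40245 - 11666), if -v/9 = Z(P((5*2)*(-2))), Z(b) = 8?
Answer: 2873/51911 ≈ 0.055345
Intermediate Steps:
P(L) = 0 (P(L) = 4*0 = 0)
v = -72 (v = -9*8 = -72)
(v + (8998 - 11799))/(-40245 - 11666) = (-72 + (8998 - 11799))/(-40245 - 11666) = (-72 - 2801)/(-51911) = -2873*(-1/51911) = 2873/51911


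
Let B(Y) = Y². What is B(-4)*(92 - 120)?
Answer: -448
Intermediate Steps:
B(-4)*(92 - 120) = (-4)²*(92 - 120) = 16*(-28) = -448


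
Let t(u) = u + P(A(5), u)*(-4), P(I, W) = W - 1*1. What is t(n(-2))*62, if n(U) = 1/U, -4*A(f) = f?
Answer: 341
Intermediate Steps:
A(f) = -f/4
n(U) = 1/U
P(I, W) = -1 + W (P(I, W) = W - 1 = -1 + W)
t(u) = 4 - 3*u (t(u) = u + (-1 + u)*(-4) = u + (4 - 4*u) = 4 - 3*u)
t(n(-2))*62 = (4 - 3/(-2))*62 = (4 - 3*(-½))*62 = (4 + 3/2)*62 = (11/2)*62 = 341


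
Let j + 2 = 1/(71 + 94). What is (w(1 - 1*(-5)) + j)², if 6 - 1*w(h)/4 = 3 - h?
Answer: 31483321/27225 ≈ 1156.4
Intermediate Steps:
w(h) = 12 + 4*h (w(h) = 24 - 4*(3 - h) = 24 + (-12 + 4*h) = 12 + 4*h)
j = -329/165 (j = -2 + 1/(71 + 94) = -2 + 1/165 = -329/165 ≈ -1.9939)
(w(1 - 1*(-5)) + j)² = ((12 + 4*(1 - 1*(-5))) - 329/165)² = ((12 + 4*(1 + 5)) - 329/165)² = ((12 + 4*6) - 329/165)² = ((12 + 24) - 329/165)² = (36 - 329/165)² = (5611/165)² = 31483321/27225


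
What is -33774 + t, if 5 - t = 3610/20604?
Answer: -347890043/10302 ≈ -33769.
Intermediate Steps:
t = 49705/10302 (t = 5 - 3610/20604 = 5 - 1*1805/10302 = 5 - 1805/10302 = 49705/10302 ≈ 4.8248)
-33774 + t = -33774 + 49705/10302 = -347890043/10302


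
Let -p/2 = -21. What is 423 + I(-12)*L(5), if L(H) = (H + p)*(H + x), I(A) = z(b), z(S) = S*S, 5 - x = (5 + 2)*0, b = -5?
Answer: 12173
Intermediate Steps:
x = 5 (x = 5 - (5 + 2)*0 = 5 - 7*0 = 5 - 1*0 = 5 + 0 = 5)
z(S) = S**2
p = 42 (p = -2*(-21) = 42)
I(A) = 25 (I(A) = (-5)**2 = 25)
L(H) = (5 + H)*(42 + H) (L(H) = (H + 42)*(H + 5) = (42 + H)*(5 + H) = (5 + H)*(42 + H))
423 + I(-12)*L(5) = 423 + 25*(210 + 5**2 + 47*5) = 423 + 25*(210 + 25 + 235) = 423 + 25*470 = 423 + 11750 = 12173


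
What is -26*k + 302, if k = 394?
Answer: -9942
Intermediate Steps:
-26*k + 302 = -26*394 + 302 = -10244 + 302 = -9942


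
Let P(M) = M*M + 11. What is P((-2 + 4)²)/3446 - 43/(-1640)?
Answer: 96229/2825720 ≈ 0.034055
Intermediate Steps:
P(M) = 11 + M² (P(M) = M² + 11 = 11 + M²)
P((-2 + 4)²)/3446 - 43/(-1640) = (11 + ((-2 + 4)²)²)/3446 - 43/(-1640) = (11 + (2²)²)*(1/3446) - 43*(-1/1640) = (11 + 4²)*(1/3446) + 43/1640 = (11 + 16)*(1/3446) + 43/1640 = 27*(1/3446) + 43/1640 = 27/3446 + 43/1640 = 96229/2825720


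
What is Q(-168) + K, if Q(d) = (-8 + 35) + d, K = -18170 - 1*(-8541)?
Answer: -9770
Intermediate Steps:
K = -9629 (K = -18170 + 8541 = -9629)
Q(d) = 27 + d
Q(-168) + K = (27 - 168) - 9629 = -141 - 9629 = -9770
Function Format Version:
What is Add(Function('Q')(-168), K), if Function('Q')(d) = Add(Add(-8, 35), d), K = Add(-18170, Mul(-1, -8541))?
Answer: -9770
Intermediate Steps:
K = -9629 (K = Add(-18170, 8541) = -9629)
Function('Q')(d) = Add(27, d)
Add(Function('Q')(-168), K) = Add(Add(27, -168), -9629) = Add(-141, -9629) = -9770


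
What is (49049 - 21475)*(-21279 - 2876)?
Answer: -666049970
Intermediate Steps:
(49049 - 21475)*(-21279 - 2876) = 27574*(-24155) = -666049970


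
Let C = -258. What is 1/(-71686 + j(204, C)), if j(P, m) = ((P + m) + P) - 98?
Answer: -1/71634 ≈ -1.3960e-5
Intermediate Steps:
j(P, m) = -98 + m + 2*P (j(P, m) = (m + 2*P) - 98 = -98 + m + 2*P)
1/(-71686 + j(204, C)) = 1/(-71686 + (-98 - 258 + 2*204)) = 1/(-71686 + (-98 - 258 + 408)) = 1/(-71686 + 52) = 1/(-71634) = -1/71634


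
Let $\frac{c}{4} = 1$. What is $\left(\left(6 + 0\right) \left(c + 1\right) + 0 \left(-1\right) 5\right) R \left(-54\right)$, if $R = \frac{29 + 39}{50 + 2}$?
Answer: $- \frac{27540}{13} \approx -2118.5$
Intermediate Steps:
$c = 4$ ($c = 4 \cdot 1 = 4$)
$R = \frac{17}{13}$ ($R = \frac{68}{52} = 68 \cdot \frac{1}{52} = \frac{17}{13} \approx 1.3077$)
$\left(\left(6 + 0\right) \left(c + 1\right) + 0 \left(-1\right) 5\right) R \left(-54\right) = \left(\left(6 + 0\right) \left(4 + 1\right) + 0 \left(-1\right) 5\right) \frac{17}{13} \left(-54\right) = \left(6 \cdot 5 + 0 \cdot 5\right) \frac{17}{13} \left(-54\right) = \left(30 + 0\right) \frac{17}{13} \left(-54\right) = 30 \cdot \frac{17}{13} \left(-54\right) = \frac{510}{13} \left(-54\right) = - \frac{27540}{13}$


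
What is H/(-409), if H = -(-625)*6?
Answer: -3750/409 ≈ -9.1687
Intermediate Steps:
H = 3750 (H = -125*(-30) = 3750)
H/(-409) = 3750/(-409) = -1/409*3750 = -3750/409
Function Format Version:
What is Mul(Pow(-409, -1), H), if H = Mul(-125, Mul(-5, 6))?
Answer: Rational(-3750, 409) ≈ -9.1687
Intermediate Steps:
H = 3750 (H = Mul(-125, -30) = 3750)
Mul(Pow(-409, -1), H) = Mul(Pow(-409, -1), 3750) = Mul(Rational(-1, 409), 3750) = Rational(-3750, 409)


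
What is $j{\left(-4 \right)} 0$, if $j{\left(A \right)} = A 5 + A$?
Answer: $0$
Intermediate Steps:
$j{\left(A \right)} = 6 A$ ($j{\left(A \right)} = 5 A + A = 6 A$)
$j{\left(-4 \right)} 0 = 6 \left(-4\right) 0 = \left(-24\right) 0 = 0$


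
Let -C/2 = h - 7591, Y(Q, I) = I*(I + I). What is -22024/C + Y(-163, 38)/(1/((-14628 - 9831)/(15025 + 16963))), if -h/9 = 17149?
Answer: -714927424975/323742551 ≈ -2208.3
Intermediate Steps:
h = -154341 (h = -9*17149 = -154341)
Y(Q, I) = 2*I**2 (Y(Q, I) = I*(2*I) = 2*I**2)
C = 323864 (C = -2*(-154341 - 7591) = -2*(-161932) = 323864)
-22024/C + Y(-163, 38)/(1/((-14628 - 9831)/(15025 + 16963))) = -22024/323864 + (2*38**2)/(1/((-14628 - 9831)/(15025 + 16963))) = -22024*1/323864 + (2*1444)/(1/(-24459/31988)) = -2753/40483 + 2888/(1/(-24459*1/31988)) = -2753/40483 + 2888/(1/(-24459/31988)) = -2753/40483 + 2888/(-31988/24459) = -2753/40483 + 2888*(-24459/31988) = -2753/40483 - 17659398/7997 = -714927424975/323742551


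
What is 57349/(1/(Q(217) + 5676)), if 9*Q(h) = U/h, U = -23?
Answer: 635725421545/1953 ≈ 3.2551e+8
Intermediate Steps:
Q(h) = -23/(9*h) (Q(h) = (-23/h)/9 = -23/(9*h))
57349/(1/(Q(217) + 5676)) = 57349/(1/(-23/9/217 + 5676)) = 57349/(1/(-23/9*1/217 + 5676)) = 57349/(1/(-23/1953 + 5676)) = 57349/(1/(11085205/1953)) = 57349/(1953/11085205) = 57349*(11085205/1953) = 635725421545/1953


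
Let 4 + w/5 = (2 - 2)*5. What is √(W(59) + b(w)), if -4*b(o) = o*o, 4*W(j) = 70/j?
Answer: I*√1388270/118 ≈ 9.9852*I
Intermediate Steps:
w = -20 (w = -20 + 5*((2 - 2)*5) = -20 + 5*(0*5) = -20 + 5*0 = -20 + 0 = -20)
W(j) = 35/(2*j) (W(j) = (70/j)/4 = 35/(2*j))
b(o) = -o²/4 (b(o) = -o*o/4 = -o²/4)
√(W(59) + b(w)) = √((35/2)/59 - ¼*(-20)²) = √((35/2)*(1/59) - ¼*400) = √(35/118 - 100) = √(-11765/118) = I*√1388270/118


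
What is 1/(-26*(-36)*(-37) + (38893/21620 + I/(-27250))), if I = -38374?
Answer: -2561500/88701652869 ≈ -2.8878e-5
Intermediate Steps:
1/(-26*(-36)*(-37) + (38893/21620 + I/(-27250))) = 1/(-26*(-36)*(-37) + (38893/21620 - 38374/(-27250))) = 1/(936*(-37) + (38893*(1/21620) - 38374*(-1/27250))) = 1/(-34632 + (1691/940 + 19187/13625)) = 1/(-34632 + 8215131/2561500) = 1/(-88701652869/2561500) = -2561500/88701652869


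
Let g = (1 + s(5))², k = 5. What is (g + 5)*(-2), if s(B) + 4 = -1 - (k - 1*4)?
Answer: -60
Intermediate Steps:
s(B) = -6 (s(B) = -4 + (-1 - (5 - 1*4)) = -4 + (-1 - (5 - 4)) = -4 + (-1 - 1*1) = -4 + (-1 - 1) = -4 - 2 = -6)
g = 25 (g = (1 - 6)² = (-5)² = 25)
(g + 5)*(-2) = (25 + 5)*(-2) = 30*(-2) = -60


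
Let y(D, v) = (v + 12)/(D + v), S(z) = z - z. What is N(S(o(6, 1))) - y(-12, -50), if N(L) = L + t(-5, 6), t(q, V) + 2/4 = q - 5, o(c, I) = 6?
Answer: -689/62 ≈ -11.113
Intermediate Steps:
S(z) = 0
t(q, V) = -11/2 + q (t(q, V) = -½ + (q - 5) = -½ + (-5 + q) = -11/2 + q)
N(L) = -21/2 + L (N(L) = L + (-11/2 - 5) = L - 21/2 = -21/2 + L)
y(D, v) = (12 + v)/(D + v)
N(S(o(6, 1))) - y(-12, -50) = (-21/2 + 0) - (12 - 50)/(-12 - 50) = -21/2 - (-38)/(-62) = -21/2 - (-1)*(-38)/62 = -21/2 - 1*19/31 = -21/2 - 19/31 = -689/62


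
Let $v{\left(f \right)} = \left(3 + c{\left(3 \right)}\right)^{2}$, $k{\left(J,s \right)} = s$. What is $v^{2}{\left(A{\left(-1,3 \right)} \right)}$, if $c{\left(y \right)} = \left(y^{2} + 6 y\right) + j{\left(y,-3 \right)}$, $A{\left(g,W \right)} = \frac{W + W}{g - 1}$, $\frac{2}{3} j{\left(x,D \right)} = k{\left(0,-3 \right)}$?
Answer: $\frac{6765201}{16} \approx 4.2283 \cdot 10^{5}$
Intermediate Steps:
$j{\left(x,D \right)} = - \frac{9}{2}$ ($j{\left(x,D \right)} = \frac{3}{2} \left(-3\right) = - \frac{9}{2}$)
$A{\left(g,W \right)} = \frac{2 W}{-1 + g}$
$c{\left(y \right)} = - \frac{9}{2} + y^{2} + 6 y$ ($c{\left(y \right)} = \left(y^{2} + 6 y\right) - \frac{9}{2} = - \frac{9}{2} + y^{2} + 6 y$)
$v{\left(f \right)} = \frac{2601}{4}$ ($v{\left(f \right)} = \left(3 + \left(- \frac{9}{2} + 3^{2} + 6 \cdot 3\right)\right)^{2} = \left(3 + \left(- \frac{9}{2} + 9 + 18\right)\right)^{2} = \left(3 + \frac{45}{2}\right)^{2} = \left(\frac{51}{2}\right)^{2} = \frac{2601}{4}$)
$v^{2}{\left(A{\left(-1,3 \right)} \right)} = \left(\frac{2601}{4}\right)^{2} = \frac{6765201}{16}$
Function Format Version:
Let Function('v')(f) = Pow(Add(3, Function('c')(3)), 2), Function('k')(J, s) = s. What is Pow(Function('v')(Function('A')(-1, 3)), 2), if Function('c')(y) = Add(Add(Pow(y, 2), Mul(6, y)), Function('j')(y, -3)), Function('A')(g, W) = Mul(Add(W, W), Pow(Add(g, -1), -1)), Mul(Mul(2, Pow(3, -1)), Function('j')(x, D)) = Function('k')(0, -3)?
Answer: Rational(6765201, 16) ≈ 4.2283e+5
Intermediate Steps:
Function('j')(x, D) = Rational(-9, 2) (Function('j')(x, D) = Mul(Rational(3, 2), -3) = Rational(-9, 2))
Function('A')(g, W) = Mul(2, W, Pow(Add(-1, g), -1)) (Function('A')(g, W) = Mul(Mul(2, W), Pow(Add(-1, g), -1)) = Mul(2, W, Pow(Add(-1, g), -1)))
Function('c')(y) = Add(Rational(-9, 2), Pow(y, 2), Mul(6, y)) (Function('c')(y) = Add(Add(Pow(y, 2), Mul(6, y)), Rational(-9, 2)) = Add(Rational(-9, 2), Pow(y, 2), Mul(6, y)))
Function('v')(f) = Rational(2601, 4) (Function('v')(f) = Pow(Add(3, Add(Rational(-9, 2), Pow(3, 2), Mul(6, 3))), 2) = Pow(Add(3, Add(Rational(-9, 2), 9, 18)), 2) = Pow(Add(3, Rational(45, 2)), 2) = Pow(Rational(51, 2), 2) = Rational(2601, 4))
Pow(Function('v')(Function('A')(-1, 3)), 2) = Pow(Rational(2601, 4), 2) = Rational(6765201, 16)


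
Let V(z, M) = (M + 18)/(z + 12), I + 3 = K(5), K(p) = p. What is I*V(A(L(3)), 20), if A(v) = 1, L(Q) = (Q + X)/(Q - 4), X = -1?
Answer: 76/13 ≈ 5.8462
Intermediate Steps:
L(Q) = (-1 + Q)/(-4 + Q) (L(Q) = (Q - 1)/(Q - 4) = (-1 + Q)/(-4 + Q))
I = 2 (I = -3 + 5 = 2)
V(z, M) = (18 + M)/(12 + z)
I*V(A(L(3)), 20) = 2*((18 + 20)/(12 + 1)) = 2*(38/13) = 76/13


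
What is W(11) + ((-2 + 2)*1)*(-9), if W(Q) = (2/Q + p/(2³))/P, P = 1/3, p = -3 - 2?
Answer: -117/88 ≈ -1.3295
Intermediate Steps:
p = -5
P = ⅓ ≈ 0.33333
W(Q) = -15/8 + 6/Q (W(Q) = (2/Q - 5/(2³))/(⅓) = (2/Q - 5/8)*3 = (-5/8 + 2/Q)*3 = -15/8 + 6/Q)
W(11) + ((-2 + 2)*1)*(-9) = (-15/8 + 6/11) + ((-2 + 2)*1)*(-9) = (-15/8 + 6*(1/11)) + (0*1)*(-9) = (-15/8 + 6/11) + 0*(-9) = -117/88 + 0 = -117/88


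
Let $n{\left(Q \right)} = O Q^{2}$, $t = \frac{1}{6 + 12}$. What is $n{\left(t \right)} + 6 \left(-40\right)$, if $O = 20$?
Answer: $- \frac{19435}{81} \approx -239.94$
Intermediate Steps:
$t = \frac{1}{18} \approx 0.055556$
$n{\left(Q \right)} = 20 Q^{2}$
$n{\left(t \right)} + 6 \left(-40\right) = \frac{20}{324} + 6 \left(-40\right) = 20 \cdot \frac{1}{324} - 240 = \frac{5}{81} - 240 = - \frac{19435}{81}$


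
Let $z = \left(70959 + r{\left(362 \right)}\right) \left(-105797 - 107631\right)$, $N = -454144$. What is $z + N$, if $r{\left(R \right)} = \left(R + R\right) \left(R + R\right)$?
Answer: $-127018926924$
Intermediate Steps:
$r{\left(R \right)} = 4 R^{2}$ ($r{\left(R \right)} = 2 R 2 R = 4 R^{2}$)
$z = -127018472780$ ($z = \left(70959 + 4 \cdot 362^{2}\right) \left(-105797 - 107631\right) = \left(70959 + 4 \cdot 131044\right) \left(-213428\right) = \left(70959 + 524176\right) \left(-213428\right) = 595135 \left(-213428\right) = -127018472780$)
$z + N = -127018472780 - 454144 = -127018926924$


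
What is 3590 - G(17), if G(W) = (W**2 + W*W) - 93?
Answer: 3105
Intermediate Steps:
G(W) = -93 + 2*W**2 (G(W) = (W**2 + W**2) - 93 = 2*W**2 - 93 = -93 + 2*W**2)
3590 - G(17) = 3590 - (-93 + 2*17**2) = 3590 - (-93 + 2*289) = 3590 - (-93 + 578) = 3590 - 1*485 = 3590 - 485 = 3105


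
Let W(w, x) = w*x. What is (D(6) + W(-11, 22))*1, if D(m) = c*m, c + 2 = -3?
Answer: -272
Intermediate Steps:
c = -5 (c = -2 - 3 = -5)
D(m) = -5*m
(D(6) + W(-11, 22))*1 = (-5*6 - 11*22)*1 = (-30 - 242)*1 = -272*1 = -272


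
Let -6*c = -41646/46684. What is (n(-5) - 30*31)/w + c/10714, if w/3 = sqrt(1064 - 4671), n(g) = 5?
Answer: 631/45470216 + 925*I*sqrt(3607)/10821 ≈ 1.3877e-5 + 5.1339*I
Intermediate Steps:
c = 631/4244 (c = -(-6941)/46684 = -1/6*(-1893/2122) = 631/4244 ≈ 0.14868)
w = 3*I*sqrt(3607) (w = 3*sqrt(1064 - 4671) = 3*sqrt(-3607) = 3*(I*sqrt(3607)) = 3*I*sqrt(3607) ≈ 180.17*I)
(n(-5) - 30*31)/w + c/10714 = (5 - 30*31)/((3*I*sqrt(3607))) + (631/4244)/10714 = (5 - 930)*(-I*sqrt(3607)/10821) + (631/4244)*(1/10714) = -(-925)*I*sqrt(3607)/10821 + 631/45470216 = 925*I*sqrt(3607)/10821 + 631/45470216 = 631/45470216 + 925*I*sqrt(3607)/10821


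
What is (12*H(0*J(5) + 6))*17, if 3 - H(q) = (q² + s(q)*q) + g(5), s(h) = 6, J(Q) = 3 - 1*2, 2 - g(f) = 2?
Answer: -14076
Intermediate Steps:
g(f) = 0 (g(f) = 2 - 1*2 = 2 - 2 = 0)
J(Q) = 1 (J(Q) = 3 - 2 = 1)
H(q) = 3 - q² - 6*q (H(q) = 3 - ((q² + 6*q) + 0) = 3 - (q² + 6*q) = 3 + (-q² - 6*q) = 3 - q² - 6*q)
(12*H(0*J(5) + 6))*17 = (12*(3 - (0*1 + 6)² - 6*(0*1 + 6)))*17 = (12*(3 - (0 + 6)² - 6*(0 + 6)))*17 = (12*(3 - 1*6² - 6*6))*17 = (12*(3 - 1*36 - 36))*17 = (12*(3 - 36 - 36))*17 = (12*(-69))*17 = -828*17 = -14076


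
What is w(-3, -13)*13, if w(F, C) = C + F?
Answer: -208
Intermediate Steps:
w(-3, -13)*13 = (-13 - 3)*13 = -16*13 = -208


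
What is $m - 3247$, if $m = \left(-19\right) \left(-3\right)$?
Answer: $-3190$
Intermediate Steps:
$m = 57$
$m - 3247 = 57 - 3247 = -3190$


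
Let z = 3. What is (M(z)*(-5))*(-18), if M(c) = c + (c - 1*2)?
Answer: 360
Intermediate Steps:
M(c) = -2 + 2*c (M(c) = c + (c - 2) = c + (-2 + c) = -2 + 2*c)
(M(z)*(-5))*(-18) = ((-2 + 2*3)*(-5))*(-18) = ((-2 + 6)*(-5))*(-18) = (4*(-5))*(-18) = -20*(-18) = 360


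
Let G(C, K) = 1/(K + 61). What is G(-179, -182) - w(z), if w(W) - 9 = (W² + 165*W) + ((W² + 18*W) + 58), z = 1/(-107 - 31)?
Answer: -37838315/576081 ≈ -65.682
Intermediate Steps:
G(C, K) = 1/(61 + K)
z = -1/138 (z = 1/(-138) = -1/138 ≈ -0.0072464)
w(W) = 67 + 2*W² + 183*W (w(W) = 9 + ((W² + 165*W) + ((W² + 18*W) + 58)) = 9 + ((W² + 165*W) + (58 + W² + 18*W)) = 9 + (58 + 2*W² + 183*W) = 67 + 2*W² + 183*W)
G(-179, -182) - w(z) = 1/(61 - 182) - (67 + 2*(-1/138)² + 183*(-1/138)) = 1/(-121) - (67 + 2*(1/19044) - 61/46) = -1/121 - (67 + 1/9522 - 61/46) = -1/121 - 1*312674/4761 = -1/121 - 312674/4761 = -37838315/576081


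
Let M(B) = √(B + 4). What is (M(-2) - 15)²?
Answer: (15 - √2)² ≈ 184.57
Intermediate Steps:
M(B) = √(4 + B)
(M(-2) - 15)² = (√(4 - 2) - 15)² = (√2 - 15)² = (-15 + √2)²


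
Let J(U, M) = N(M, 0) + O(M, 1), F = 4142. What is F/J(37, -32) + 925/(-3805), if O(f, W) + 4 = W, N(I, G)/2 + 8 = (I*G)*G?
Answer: -166083/761 ≈ -218.24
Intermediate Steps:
N(I, G) = -16 + 2*I*G**2 (N(I, G) = -16 + 2*((I*G)*G) = -16 + 2*((G*I)*G) = -16 + 2*(I*G**2) = -16 + 2*I*G**2)
O(f, W) = -4 + W
J(U, M) = -19 (J(U, M) = (-16 + 2*M*0**2) + (-4 + 1) = (-16 + 2*M*0) - 3 = (-16 + 0) - 3 = -16 - 3 = -19)
F/J(37, -32) + 925/(-3805) = 4142/(-19) + 925/(-3805) = 4142*(-1/19) + 925*(-1/3805) = -218 - 185/761 = -166083/761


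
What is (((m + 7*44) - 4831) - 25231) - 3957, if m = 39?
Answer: -33672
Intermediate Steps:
(((m + 7*44) - 4831) - 25231) - 3957 = (((39 + 7*44) - 4831) - 25231) - 3957 = (((39 + 308) - 4831) - 25231) - 3957 = ((347 - 4831) - 25231) - 3957 = (-4484 - 25231) - 3957 = -29715 - 3957 = -33672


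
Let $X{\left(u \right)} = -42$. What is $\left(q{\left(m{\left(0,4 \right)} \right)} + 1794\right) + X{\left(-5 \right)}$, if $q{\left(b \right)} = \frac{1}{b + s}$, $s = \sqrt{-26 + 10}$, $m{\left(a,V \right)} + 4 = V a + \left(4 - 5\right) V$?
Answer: $\frac{17519}{10} - \frac{i}{20} \approx 1751.9 - 0.05 i$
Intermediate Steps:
$m{\left(a,V \right)} = -4 - V + V a$ ($m{\left(a,V \right)} = -4 + \left(V a + \left(4 - 5\right) V\right) = -4 + \left(V a - V\right) = -4 + \left(- V + V a\right) = -4 - V + V a$)
$s = 4 i$ ($s = \sqrt{-16} = 4 i \approx 4.0 i$)
$q{\left(b \right)} = \frac{1}{b + 4 i}$
$\left(q{\left(m{\left(0,4 \right)} \right)} + 1794\right) + X{\left(-5 \right)} = \left(\frac{1}{\left(-4 - 4 + 4 \cdot 0\right) + 4 i} + 1794\right) - 42 = \left(\frac{1}{\left(-4 - 4 + 0\right) + 4 i} + 1794\right) - 42 = \left(\frac{1}{-8 + 4 i} + 1794\right) - 42 = \left(\frac{-8 - 4 i}{80} + 1794\right) - 42 = \left(1794 + \frac{-8 - 4 i}{80}\right) - 42 = 1752 + \frac{-8 - 4 i}{80}$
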